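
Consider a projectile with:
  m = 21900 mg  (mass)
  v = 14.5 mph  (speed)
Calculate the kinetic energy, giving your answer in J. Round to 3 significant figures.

KE is given directly by: KE = ½mv².
m = 21900 mg = 0.02190 kg; v = 14.5 mph = 6.482 m/s.
KE = 0.4601 J

0.460 J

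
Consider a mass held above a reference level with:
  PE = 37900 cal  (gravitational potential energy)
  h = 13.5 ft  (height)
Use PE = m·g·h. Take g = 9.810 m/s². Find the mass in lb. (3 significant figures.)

Rearranging PE = m·g·h for m: m = PE/(g·h).
PE = 37900 cal = 1.586×10^5 J; h = 13.5 ft = 4.115 m; g = 9.810 m/s².
m = 3928 kg
3928 kg × (1 lb / 0.4536 kg) = 8661 lb

8660 lb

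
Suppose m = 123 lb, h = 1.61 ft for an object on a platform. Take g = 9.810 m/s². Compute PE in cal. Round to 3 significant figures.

Directly: PE = mgh.
m = 123 lb = 55.79 kg; h = 1.61 ft = 0.4907 m; g = 9.810 m/s².
PE = 268.6 J
268.6 J × (1 cal / 4.184 J) = 64.19 cal

64.2 cal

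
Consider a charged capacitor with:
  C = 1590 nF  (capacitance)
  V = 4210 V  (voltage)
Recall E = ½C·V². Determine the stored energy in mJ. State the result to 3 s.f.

14100 mJ

Directly: E = ½CV².
C = 1590 nF = 1.590×10^-6 F; V = 4210 V.
E = 14.09 J
14.09 J × (1 mJ / 0.001000 J) = 14091 mJ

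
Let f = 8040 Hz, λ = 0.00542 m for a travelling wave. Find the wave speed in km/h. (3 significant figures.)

v is given directly by: v = fλ.
f = 8040 Hz; λ = 0.00542 m.
v = 43.58 m/s
43.58 m/s × (1 km/h / 0.2778 m/s) = 156.9 km/h

157 km/h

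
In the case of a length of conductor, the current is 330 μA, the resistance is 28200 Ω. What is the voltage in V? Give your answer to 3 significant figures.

From Ohm's law: V = IR.
I = 330 μA = 3.300×10^-4 A; R = 28200 Ω.
V = 9.306 V

9.31 V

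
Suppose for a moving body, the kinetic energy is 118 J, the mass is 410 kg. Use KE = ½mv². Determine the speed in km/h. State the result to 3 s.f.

2.73 km/h

Solving KE = ½mv² for v: v = √(2·KE/m).
KE = 118 J; m = 410 kg.
v = 0.7587 m/s
0.7587 m/s × (1 km/h / 0.2778 m/s) = 2.731 km/h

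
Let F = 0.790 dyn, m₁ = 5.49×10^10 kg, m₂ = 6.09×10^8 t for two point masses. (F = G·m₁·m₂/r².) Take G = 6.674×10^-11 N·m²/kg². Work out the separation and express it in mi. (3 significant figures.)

3.30×10^5 mi

From Newton's law of gravitation: r = √(G·m₁m₂/F).
F = 0.790 dyn = 7.900×10^-6 N; m₁ = 5.49×10^10 kg; m₂ = 6.09×10^8 t = 6.090×10^11 kg; G = 6.674×10^-11 N·m²/kg².
r = 5.315×10^8 m
5.315×10^8 m × (1 mi / 1609 m) = 3.302×10^5 mi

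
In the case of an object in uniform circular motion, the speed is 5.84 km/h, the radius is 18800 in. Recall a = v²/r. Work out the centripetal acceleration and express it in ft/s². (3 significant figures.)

0.0181 ft/s²

Directly: a = v²/r.
v = 5.84 km/h = 1.622 m/s; r = 18800 in = 477.5 m.
a = 0.005511 m/s²
0.005511 m/s² × (1 ft/s² / 0.3048 m/s²) = 0.01808 ft/s²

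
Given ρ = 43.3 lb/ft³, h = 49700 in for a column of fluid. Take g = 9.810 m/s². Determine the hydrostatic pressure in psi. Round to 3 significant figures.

1250 psi

P is given directly by: P = ρgh.
ρ = 43.3 lb/ft³ = 693.6 kg/m³; h = 49700 in = 1262 m; g = 9.810 m/s².
P = 8.589×10^6 Pa
8.589×10^6 Pa × (1 psi / 6895 Pa) = 1246 psi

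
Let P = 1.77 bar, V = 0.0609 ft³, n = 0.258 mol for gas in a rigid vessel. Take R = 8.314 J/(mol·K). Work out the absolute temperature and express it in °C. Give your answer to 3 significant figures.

-131 °C

Rearranging: T = PV/(nR).
P = 1.77 bar = 1.770×10^5 Pa; V = 0.0609 ft³ = 0.001724 m³; n = 0.258 mol; R = 8.314 J/(mol·K).
T = 142.3 K
142.3 K − 273.15 = -130.8 °C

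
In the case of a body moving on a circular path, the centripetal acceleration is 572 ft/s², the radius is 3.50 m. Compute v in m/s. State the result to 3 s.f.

24.7 m/s

Rearranging a = v²/r for v: v = √(a·r).
a = 572 ft/s² = 174.3 m/s²; r = 3.50 m.
v = 24.70 m/s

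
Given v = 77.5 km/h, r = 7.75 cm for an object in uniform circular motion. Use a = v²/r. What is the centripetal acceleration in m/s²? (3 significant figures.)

5980 m/s²

Directly: a = v²/r.
v = 77.5 km/h = 21.53 m/s; r = 7.75 cm = 0.07750 m.
a = 5980 m/s²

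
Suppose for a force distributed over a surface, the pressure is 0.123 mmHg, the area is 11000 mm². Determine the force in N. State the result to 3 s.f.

Rearranging: F = P·A.
P = 0.123 mmHg = 16.40 Pa; A = 11000 mm² = 0.01100 m².
F = 0.1804 N

0.180 N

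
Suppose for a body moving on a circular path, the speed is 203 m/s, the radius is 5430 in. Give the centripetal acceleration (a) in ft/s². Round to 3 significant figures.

Directly: a = v²/r.
v = 203 m/s; r = 5430 in = 137.9 m.
a = 298.8 m/s²
298.8 m/s² × (1 ft/s² / 0.3048 m/s²) = 980.3 ft/s²

980 ft/s²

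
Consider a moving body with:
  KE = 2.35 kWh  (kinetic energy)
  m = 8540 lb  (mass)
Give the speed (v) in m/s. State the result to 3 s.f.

Rearranging KE = ½mv² for v: v = √(2·KE/m).
KE = 2.35 kWh = 8.460×10^6 J; m = 8540 lb = 3874 kg.
v = 66.09 m/s

66.1 m/s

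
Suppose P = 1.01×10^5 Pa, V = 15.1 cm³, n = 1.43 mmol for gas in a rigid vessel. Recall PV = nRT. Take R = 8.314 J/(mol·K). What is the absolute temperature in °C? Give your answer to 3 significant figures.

Rearranging: T = PV/(nR).
P = 1.01×10^5 Pa; V = 15.1 cm³ = 1.510×10^-5 m³; n = 1.43 mmol = 0.001430 mol; R = 8.314 J/(mol·K).
T = 128.3 K
128.3 K − 273.15 = -144.9 °C

-145 °C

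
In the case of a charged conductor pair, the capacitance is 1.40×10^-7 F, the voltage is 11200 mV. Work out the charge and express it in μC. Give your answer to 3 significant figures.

1.57 μC

Rearranging C = Q/V for Q: Q = CV.
C = 1.40×10^-7 F; V = 11200 mV = 11.20 V.
Q = 1.568×10^-6 C  (the unit combination reduces to A·s = C)
1.568×10^-6 C × (1 μC / 1.000×10^-6 C) = 1.568 μC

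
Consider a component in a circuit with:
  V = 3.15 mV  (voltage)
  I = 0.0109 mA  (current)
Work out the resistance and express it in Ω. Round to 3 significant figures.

Solving V = I·R for R: R = V/I.
V = 3.15 mV = 0.003150 V; I = 0.0109 mA = 1.090×10^-5 A.
R = 289.0 Ω

289 Ω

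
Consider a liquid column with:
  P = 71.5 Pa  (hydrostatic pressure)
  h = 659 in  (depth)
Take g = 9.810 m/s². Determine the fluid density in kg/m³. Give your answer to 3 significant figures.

Rearranging: ρ = P/(g·h).
P = 71.5 Pa; h = 659 in = 16.74 m; g = 9.810 m/s².
ρ = 0.4354 kg/m³

0.435 kg/m³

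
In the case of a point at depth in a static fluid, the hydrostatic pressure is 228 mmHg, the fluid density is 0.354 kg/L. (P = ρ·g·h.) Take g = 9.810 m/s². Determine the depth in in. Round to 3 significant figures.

Solving P = ρ·g·h for h: h = P/(ρ·g).
P = 228 mmHg = 30397 Pa; ρ = 0.354 kg/L = 354.0 kg/m³; g = 9.810 m/s².
h = 8.753 m
8.753 m × (1 in / 0.02540 m) = 344.6 in

345 in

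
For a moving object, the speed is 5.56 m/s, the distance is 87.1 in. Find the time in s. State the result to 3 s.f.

0.398 s

Rearranging: t = d/v.
v = 5.56 m/s; d = 87.1 in = 2.212 m.
t = 0.3979 s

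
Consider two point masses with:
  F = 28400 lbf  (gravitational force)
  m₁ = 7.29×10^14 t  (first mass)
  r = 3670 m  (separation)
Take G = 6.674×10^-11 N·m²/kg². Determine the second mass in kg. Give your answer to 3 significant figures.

Rearranging: m₂ = F·r²/(G·m₁).
F = 28400 lbf = 1.263×10^5 N; m₁ = 7.29×10^14 t = 7.290×10^17 kg; r = 3670 m; G = 6.674×10^-11 N·m²/kg².
m₂ = 34972 kg

35000 kg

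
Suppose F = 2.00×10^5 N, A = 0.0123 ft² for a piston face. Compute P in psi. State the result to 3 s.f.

25400 psi

Directly: P = F/A.
F = 2.00×10^5 N; A = 0.0123 ft² = 0.001143 m².
P = 1.750×10^8 Pa
1.750×10^8 Pa × (1 psi / 6895 Pa) = 25385 psi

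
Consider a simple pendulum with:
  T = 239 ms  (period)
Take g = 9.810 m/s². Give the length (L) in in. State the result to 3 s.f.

0.559 in

Rearranging: L = g·(T/2π)².
T = 239 ms = 0.2390 s; g = 9.810 m/s².
L = 0.01419 m
0.01419 m × (1 in / 0.02540 m) = 0.5588 in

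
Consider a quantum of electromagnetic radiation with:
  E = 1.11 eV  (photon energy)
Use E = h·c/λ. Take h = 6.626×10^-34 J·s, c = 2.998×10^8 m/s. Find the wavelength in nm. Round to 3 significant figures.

1120 nm

Rearranging E = h·c/λ for λ: λ = hc/E.
E = 1.11 eV = 1.778×10^-19 J; h = 6.626×10^-34 J·s; c = 2.998×10^8 m/s.
λ = 1.117×10^-6 m
1.117×10^-6 m × (1 nm / 1.000×10^-9 m) = 1117 nm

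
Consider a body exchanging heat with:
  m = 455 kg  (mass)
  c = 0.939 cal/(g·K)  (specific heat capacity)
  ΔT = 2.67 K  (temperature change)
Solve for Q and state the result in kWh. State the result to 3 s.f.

Q is given directly by: Q = mcΔT.
m = 455 kg; c = 0.939 cal/(g·K) = 3929 J/(kg·K); ΔT = 2.67 K.
Q = 4.773×10^6 J  (the unit combination reduces to kg·m²/s² = J)
4.773×10^6 J × (1 kWh / 3.600×10^6 J) = 1.326 kWh

1.33 kWh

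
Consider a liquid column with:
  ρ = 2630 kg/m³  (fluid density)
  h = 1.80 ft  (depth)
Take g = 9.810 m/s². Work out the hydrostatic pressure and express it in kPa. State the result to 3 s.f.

14.2 kPa

Directly: P = ρgh.
ρ = 2630 kg/m³; h = 1.80 ft = 0.5486 m; g = 9.810 m/s².
P = 14155 Pa  (the unit combination reduces to kg/(m·s²) = Pa)
14155 Pa × (1 kPa / 1000 Pa) = 14.16 kPa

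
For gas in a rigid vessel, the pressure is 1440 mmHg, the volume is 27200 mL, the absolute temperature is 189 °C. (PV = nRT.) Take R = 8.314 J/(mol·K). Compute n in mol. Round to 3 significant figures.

1.36 mol

From the ideal-gas law: n = PV/(RT).
P = 1440 mmHg = 1.920×10^5 Pa; V = 27200 mL = 0.02720 m³; T = 189 °C = 462.1 K; R = 8.314 J/(mol·K).
n = 1.359 mol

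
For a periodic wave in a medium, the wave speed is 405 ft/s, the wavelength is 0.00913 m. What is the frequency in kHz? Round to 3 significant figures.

Rearranging: f = v/λ.
v = 405 ft/s = 123.4 m/s; λ = 0.00913 m.
f = 13521 Hz
13521 Hz × (1 kHz / 1000 Hz) = 13.52 kHz

13.5 kHz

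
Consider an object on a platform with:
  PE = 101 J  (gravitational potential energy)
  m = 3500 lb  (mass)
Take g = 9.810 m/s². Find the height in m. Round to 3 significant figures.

0.00649 m

Rearranging PE = m·g·h for h: h = PE/(m·g).
PE = 101 J; m = 3500 lb = 1588 kg; g = 9.810 m/s².
h = 0.006485 m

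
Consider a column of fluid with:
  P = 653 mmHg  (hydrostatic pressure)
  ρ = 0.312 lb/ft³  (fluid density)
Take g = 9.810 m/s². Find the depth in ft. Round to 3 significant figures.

5830 ft

Rearranging P = ρ·g·h for h: h = P/(ρ·g).
P = 653 mmHg = 87059 Pa; ρ = 0.312 lb/ft³ = 4.998 kg/m³; g = 9.810 m/s².
h = 1776 m
1776 m × (1 ft / 0.3048 m) = 5826 ft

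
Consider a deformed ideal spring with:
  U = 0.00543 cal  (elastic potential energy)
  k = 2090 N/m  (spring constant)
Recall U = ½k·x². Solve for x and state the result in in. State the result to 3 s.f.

Rearranging: x = √(2U/k).
U = 0.00543 cal = 0.02272 J; k = 2090 N/m.
x = 0.004663 m
0.004663 m × (1 in / 0.02540 m) = 0.1836 in

0.184 in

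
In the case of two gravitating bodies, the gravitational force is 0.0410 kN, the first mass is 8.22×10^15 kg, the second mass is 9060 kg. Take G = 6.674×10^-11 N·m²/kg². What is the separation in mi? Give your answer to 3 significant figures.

From Newton's law of gravitation: r = √(G·m₁m₂/F).
F = 0.0410 kN = 41.00 N; m₁ = 8.22×10^15 kg; m₂ = 9060 kg; G = 6.674×10^-11 N·m²/kg².
r = 11010 m
11010 m × (1 mi / 1609 m) = 6.842 mi

6.84 mi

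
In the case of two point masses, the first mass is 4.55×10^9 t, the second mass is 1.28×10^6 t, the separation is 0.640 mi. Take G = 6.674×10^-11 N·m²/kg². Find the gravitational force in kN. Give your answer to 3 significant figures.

366 kN

From Newton's law of gravitation: F = Gm₁m₂/r².
m₁ = 4.55×10^9 t = 4.550×10^12 kg; m₂ = 1.28×10^6 t = 1.280×10^9 kg; r = 0.640 mi = 1030 m; G = 6.674×10^-11 N·m²/kg².
F = 3.664×10^5 N
3.664×10^5 N × (1 kN / 1000 N) = 366.4 kN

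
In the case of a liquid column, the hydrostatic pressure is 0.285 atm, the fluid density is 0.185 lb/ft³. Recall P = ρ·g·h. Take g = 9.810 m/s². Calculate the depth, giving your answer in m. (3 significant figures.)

993 m

Rearranging P = ρ·g·h for h: h = P/(ρ·g).
P = 0.285 atm = 28878 Pa; ρ = 0.185 lb/ft³ = 2.963 kg/m³; g = 9.810 m/s².
h = 993.3 m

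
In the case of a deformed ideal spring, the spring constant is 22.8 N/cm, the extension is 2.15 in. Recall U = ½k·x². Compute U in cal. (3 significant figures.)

Directly: U = ½kx².
k = 22.8 N/cm = 2280 N/m; x = 2.15 in = 0.05461 m.
U = 3.400 J  (the unit combination reduces to kg·m²/s² = J)
3.400 J × (1 cal / 4.184 J) = 0.8126 cal

0.813 cal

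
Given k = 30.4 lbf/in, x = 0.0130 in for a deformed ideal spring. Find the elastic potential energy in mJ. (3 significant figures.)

U is given directly by: U = ½kx².
k = 30.4 lbf/in = 5324 N/m; x = 0.0130 in = 3.302×10^-4 m.
U = 2.902×10^-4 J
2.902×10^-4 J × (1 mJ / 0.001000 J) = 0.2902 mJ

0.290 mJ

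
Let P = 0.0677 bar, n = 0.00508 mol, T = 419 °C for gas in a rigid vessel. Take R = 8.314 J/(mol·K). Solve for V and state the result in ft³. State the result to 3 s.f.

0.152 ft³

From the ideal-gas law: V = nRT/P.
P = 0.0677 bar = 6770 Pa; n = 0.00508 mol; T = 419 °C = 692.1 K; R = 8.314 J/(mol·K).
V = 0.004318 m³
0.004318 m³ × (1 ft³ / 0.02832 m³) = 0.1525 ft³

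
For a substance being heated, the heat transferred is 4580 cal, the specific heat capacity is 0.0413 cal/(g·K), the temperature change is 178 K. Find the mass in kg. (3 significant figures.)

0.623 kg

Solving Q = m·c·ΔT for m: m = Q/(c·ΔT).
Q = 4580 cal = 19163 J; c = 0.0413 cal/(g·K) = 172.8 J/(kg·K); ΔT = 178 K.
m = 0.6230 kg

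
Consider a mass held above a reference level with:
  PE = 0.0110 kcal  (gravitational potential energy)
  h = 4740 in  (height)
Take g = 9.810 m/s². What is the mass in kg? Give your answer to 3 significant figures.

Rearranging PE = m·g·h for m: m = PE/(g·h).
PE = 0.0110 kcal = 46.02 J; h = 4740 in = 120.4 m; g = 9.810 m/s².
m = 0.03897 kg

0.0390 kg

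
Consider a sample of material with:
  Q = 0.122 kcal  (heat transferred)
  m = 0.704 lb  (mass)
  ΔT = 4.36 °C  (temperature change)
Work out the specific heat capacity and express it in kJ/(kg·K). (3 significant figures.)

Rearranging: c = Q/(m·ΔT).
Q = 0.122 kcal = 510.4 J; m = 0.704 lb = 0.3193 kg; ΔT = 4.36 °C = 4.360 K.
c = 366.6 J/(kg·K)
366.6 J/(kg·K) × (1 kJ/(kg·K) / 1000 J/(kg·K)) = 0.3666 kJ/(kg·K)

0.367 kJ/(kg·K)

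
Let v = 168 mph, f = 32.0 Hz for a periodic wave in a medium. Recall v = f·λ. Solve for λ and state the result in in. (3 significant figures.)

Rearranging v = f·λ for λ: λ = v/f.
v = 168 mph = 75.10 m/s; f = 32.0 Hz.
λ = 2.347 m
2.347 m × (1 in / 0.02540 m) = 92.40 in

92.4 in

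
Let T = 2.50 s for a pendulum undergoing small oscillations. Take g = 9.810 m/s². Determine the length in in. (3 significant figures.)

Rearranging T = 2π√(L/g) for L: L = g·(T/2π)².
T = 2.50 s; g = 9.810 m/s².
L = 1.553 m
1.553 m × (1 in / 0.02540 m) = 61.14 in

61.1 in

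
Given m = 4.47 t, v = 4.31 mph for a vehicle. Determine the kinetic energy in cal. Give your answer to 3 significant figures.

1980 cal

KE is given directly by: KE = ½mv².
m = 4.47 t = 4470 kg; v = 4.31 mph = 1.927 m/s.
KE = 8297 J
8297 J × (1 cal / 4.184 J) = 1983 cal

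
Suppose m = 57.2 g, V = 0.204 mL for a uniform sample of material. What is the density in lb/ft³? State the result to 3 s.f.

17500 lb/ft³

Directly: ρ = m/V.
m = 57.2 g = 0.05720 kg; V = 0.204 mL = 2.040×10^-7 m³.
ρ = 2.804×10^5 kg/m³
2.804×10^5 kg/m³ × (1 lb/ft³ / 16.02 kg/m³) = 17504 lb/ft³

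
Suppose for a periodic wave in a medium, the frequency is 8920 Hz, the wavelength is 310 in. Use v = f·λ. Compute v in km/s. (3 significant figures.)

v is given directly by: v = fλ.
f = 8920 Hz; λ = 310 in = 7.874 m.
v = 70236 m/s
70236 m/s × (1 km/s / 1000 m/s) = 70.24 km/s

70.2 km/s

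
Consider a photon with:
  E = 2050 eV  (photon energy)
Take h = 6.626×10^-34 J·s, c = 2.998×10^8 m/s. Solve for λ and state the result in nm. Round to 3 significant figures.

Solving E = h·c/λ for λ: λ = hc/E.
E = 2050 eV = 3.284×10^-16 J; h = 6.626×10^-34 J·s; c = 2.998×10^8 m/s.
λ = 6.048×10^-10 m
6.048×10^-10 m × (1 nm / 1.000×10^-9 m) = 0.6048 nm

0.605 nm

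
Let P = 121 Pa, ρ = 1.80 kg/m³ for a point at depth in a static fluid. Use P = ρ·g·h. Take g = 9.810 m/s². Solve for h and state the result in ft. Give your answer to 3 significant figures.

Solving P = ρ·g·h for h: h = P/(ρ·g).
P = 121 Pa; ρ = 1.80 kg/m³; g = 9.810 m/s².
h = 6.852 m
6.852 m × (1 ft / 0.3048 m) = 22.48 ft

22.5 ft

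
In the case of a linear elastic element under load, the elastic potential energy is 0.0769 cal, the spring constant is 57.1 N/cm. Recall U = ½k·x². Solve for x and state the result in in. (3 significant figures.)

0.418 in

Rearranging: x = √(2U/k).
U = 0.0769 cal = 0.3217 J; k = 57.1 N/cm = 5710 N/m.
x = 0.01062 m
0.01062 m × (1 in / 0.02540 m) = 0.4179 in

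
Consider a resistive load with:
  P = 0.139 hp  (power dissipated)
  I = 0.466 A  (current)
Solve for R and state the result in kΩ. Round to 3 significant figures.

Rearranging: R = P/I².
P = 0.139 hp = 103.7 W; I = 0.466 A.
R = 477.3 Ω
477.3 Ω × (1 kΩ / 1000 Ω) = 0.4773 kΩ

0.477 kΩ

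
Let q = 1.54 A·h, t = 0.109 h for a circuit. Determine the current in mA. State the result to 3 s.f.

Solving q = I·t for I: I = q/t.
q = 1.54 A·h = 5544 C; t = 0.109 h = 392.4 s.
I = 14.13 A
14.13 A × (1 mA / 0.001000 A) = 14128 mA

14100 mA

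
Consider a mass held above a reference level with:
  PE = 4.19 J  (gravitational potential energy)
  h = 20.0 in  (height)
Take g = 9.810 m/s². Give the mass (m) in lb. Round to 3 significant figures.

1.85 lb

Solving PE = m·g·h for m: m = PE/(g·h).
PE = 4.19 J; h = 20.0 in = 0.5080 m; g = 9.810 m/s².
m = 0.8408 kg
0.8408 kg × (1 lb / 0.4536 kg) = 1.854 lb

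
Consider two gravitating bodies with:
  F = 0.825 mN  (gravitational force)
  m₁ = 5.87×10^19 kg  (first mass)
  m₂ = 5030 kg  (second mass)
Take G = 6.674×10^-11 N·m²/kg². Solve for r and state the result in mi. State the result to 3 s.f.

96000 mi

From Newton's law of gravitation: r = √(G·m₁m₂/F).
F = 0.825 mN = 8.250×10^-4 N; m₁ = 5.87×10^19 kg; m₂ = 5030 kg; G = 6.674×10^-11 N·m²/kg².
r = 1.546×10^8 m
1.546×10^8 m × (1 mi / 1609 m) = 96033 mi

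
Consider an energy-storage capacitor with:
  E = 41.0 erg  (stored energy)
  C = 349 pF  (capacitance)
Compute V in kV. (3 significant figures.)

0.153 kV

Rearranging E = ½C·V² for V: V = √(2E/C).
E = 41.0 erg = 4.100×10^-6 J; C = 349 pF = 3.490×10^-10 F.
V = 153.3 V
153.3 V × (1 kV / 1000 V) = 0.1533 kV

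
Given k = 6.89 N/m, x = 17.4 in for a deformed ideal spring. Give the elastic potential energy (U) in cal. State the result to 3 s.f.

Directly: U = ½kx².
k = 6.89 N/m; x = 17.4 in = 0.4420 m.
U = 0.6729 J
0.6729 J × (1 cal / 4.184 J) = 0.1608 cal

0.161 cal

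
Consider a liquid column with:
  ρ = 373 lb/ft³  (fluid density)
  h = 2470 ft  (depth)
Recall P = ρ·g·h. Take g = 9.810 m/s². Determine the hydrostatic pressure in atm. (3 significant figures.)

P is given directly by: P = ρgh.
ρ = 373 lb/ft³ = 5975 kg/m³; h = 2470 ft = 752.9 m; g = 9.810 m/s².
P = 4.413×10^7 Pa  (the unit combination reduces to kg/(m·s²) = Pa)
4.413×10^7 Pa × (1 atm / 1.013×10^5 Pa) = 435.5 atm

436 atm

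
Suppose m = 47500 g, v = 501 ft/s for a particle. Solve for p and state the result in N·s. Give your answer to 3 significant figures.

7250 N·s

Directly: p = mv.
m = 47500 g = 47.50 kg; v = 501 ft/s = 152.7 m/s.
p = 7253 kg·m/s
Since 1 N·s = 1 kg·m/s, 7253 N·s.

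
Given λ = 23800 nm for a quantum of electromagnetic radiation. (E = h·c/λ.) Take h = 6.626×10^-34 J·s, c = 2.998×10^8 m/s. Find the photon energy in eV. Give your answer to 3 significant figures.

Directly: E = hc/λ.
λ = 23800 nm = 2.380×10^-5 m; h = 6.626×10^-34 J·s; c = 2.998×10^8 m/s.
E = 8.347×10^-21 J
8.347×10^-21 J × (1 eV / 1.602×10^-19 J) = 0.05209 eV

0.0521 eV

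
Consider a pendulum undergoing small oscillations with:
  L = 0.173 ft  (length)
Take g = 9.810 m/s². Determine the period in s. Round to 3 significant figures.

T is given directly by: T = 2π√(L/g).
L = 0.173 ft = 0.05273 m; g = 9.810 m/s².
T = 0.4607 s

0.461 s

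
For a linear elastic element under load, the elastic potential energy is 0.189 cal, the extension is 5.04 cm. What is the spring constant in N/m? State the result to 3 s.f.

Rearranging: k = 2U/x².
U = 0.189 cal = 0.7908 J; x = 5.04 cm = 0.05040 m.
k = 622.6 N/m

623 N/m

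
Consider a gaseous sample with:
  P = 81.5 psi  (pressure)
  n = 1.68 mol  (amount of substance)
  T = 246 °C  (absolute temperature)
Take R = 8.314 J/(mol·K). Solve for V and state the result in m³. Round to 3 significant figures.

0.0129 m³

From the ideal-gas law: V = nRT/P.
P = 81.5 psi = 5.619×10^5 Pa; n = 1.68 mol; T = 246 °C = 519.1 K; R = 8.314 J/(mol·K).
V = 0.01290 m³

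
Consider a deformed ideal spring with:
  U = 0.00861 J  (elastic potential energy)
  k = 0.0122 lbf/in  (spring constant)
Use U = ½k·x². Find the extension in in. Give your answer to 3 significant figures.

3.53 in

Rearranging: x = √(2U/k).
U = 0.00861 J; k = 0.0122 lbf/in = 2.137 N/m.
x = 0.08978 m
0.08978 m × (1 in / 0.02540 m) = 3.534 in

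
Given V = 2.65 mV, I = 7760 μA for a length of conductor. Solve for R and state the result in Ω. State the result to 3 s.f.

Rearranging: R = V/I.
V = 2.65 mV = 0.002650 V; I = 7760 μA = 0.007760 A.
R = 0.3415 Ω

0.341 Ω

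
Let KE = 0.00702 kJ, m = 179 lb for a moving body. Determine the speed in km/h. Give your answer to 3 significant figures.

1.50 km/h

Solving KE = ½mv² for v: v = √(2·KE/m).
KE = 0.00702 kJ = 7.020 J; m = 179 lb = 81.19 kg.
v = 0.4158 m/s
0.4158 m/s × (1 km/h / 0.2778 m/s) = 1.497 km/h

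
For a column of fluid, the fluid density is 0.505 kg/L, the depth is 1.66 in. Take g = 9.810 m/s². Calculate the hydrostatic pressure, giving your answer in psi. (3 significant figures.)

Directly: P = ρgh.
ρ = 0.505 kg/L = 505.0 kg/m³; h = 1.66 in = 0.04216 m; g = 9.810 m/s².
P = 208.9 Pa
208.9 Pa × (1 psi / 6895 Pa) = 0.03030 psi

0.0303 psi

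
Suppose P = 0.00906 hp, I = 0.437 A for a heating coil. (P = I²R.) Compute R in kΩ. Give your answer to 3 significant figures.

0.0354 kΩ

Solving P = I²R for R: R = P/I².
P = 0.00906 hp = 6.756 W; I = 0.437 A.
R = 35.38 Ω
35.38 Ω × (1 kΩ / 1000 Ω) = 0.03538 kΩ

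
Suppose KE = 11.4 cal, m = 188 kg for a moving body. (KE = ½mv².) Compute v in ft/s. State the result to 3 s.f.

2.34 ft/s

Rearranging: v = √(2·KE/m).
KE = 11.4 cal = 47.70 J; m = 188 kg.
v = 0.7123 m/s
0.7123 m/s × (1 ft/s / 0.3048 m/s) = 2.337 ft/s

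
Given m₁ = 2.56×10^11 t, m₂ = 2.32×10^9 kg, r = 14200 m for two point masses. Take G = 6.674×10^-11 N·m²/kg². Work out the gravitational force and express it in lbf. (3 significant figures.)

44200 lbf

From Newton's law of gravitation: F = Gm₁m₂/r².
m₁ = 2.56×10^11 t = 2.560×10^14 kg; m₂ = 2.32×10^9 kg; r = 14200 m; G = 6.674×10^-11 N·m²/kg².
F = 1.966×10^5 N
1.966×10^5 N × (1 lbf / 4.448 N) = 44193 lbf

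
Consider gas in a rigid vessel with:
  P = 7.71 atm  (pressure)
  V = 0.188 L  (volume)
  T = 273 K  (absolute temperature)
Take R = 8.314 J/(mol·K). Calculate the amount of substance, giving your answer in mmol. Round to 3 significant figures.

Rearranging PV = nRT for n: n = PV/(RT).
P = 7.71 atm = 7.812×10^5 Pa; V = 0.188 L = 1.880×10^-4 m³; T = 273 K; R = 8.314 J/(mol·K).
n = 0.06471 mol
0.06471 mol × (1 mmol / 0.001000 mol) = 64.71 mmol

64.7 mmol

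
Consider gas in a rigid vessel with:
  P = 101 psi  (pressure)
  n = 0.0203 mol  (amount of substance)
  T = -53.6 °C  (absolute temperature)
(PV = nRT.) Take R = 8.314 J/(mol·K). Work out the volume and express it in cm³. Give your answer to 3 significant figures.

From the ideal-gas law: V = nRT/P.
P = 101 psi = 6.964×10^5 Pa; n = 0.0203 mol; T = -53.6 °C = 219.5 K; R = 8.314 J/(mol·K).
V = 5.321×10^-5 m³
5.321×10^-5 m³ × (1 cm³ / 1.000×10^-6 m³) = 53.21 cm³

53.2 cm³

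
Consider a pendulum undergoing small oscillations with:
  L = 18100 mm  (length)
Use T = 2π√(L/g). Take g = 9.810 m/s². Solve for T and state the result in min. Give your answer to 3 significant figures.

0.142 min

T is given directly by: T = 2π√(L/g).
L = 18100 mm = 18.10 m; g = 9.810 m/s².
T = 8.535 s
8.535 s × (1 min / 60.00 s) = 0.1422 min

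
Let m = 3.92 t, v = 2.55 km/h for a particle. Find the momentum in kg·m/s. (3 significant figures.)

2780 kg·m/s

p is given directly by: p = mv.
m = 3.92 t = 3920 kg; v = 2.55 km/h = 0.7083 m/s.
p = 2777 kg·m/s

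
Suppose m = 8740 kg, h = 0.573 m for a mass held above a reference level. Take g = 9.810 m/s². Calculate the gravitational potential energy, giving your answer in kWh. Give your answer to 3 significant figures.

0.0136 kWh

Directly: PE = mgh.
m = 8740 kg; h = 0.573 m; g = 9.810 m/s².
PE = 49129 J
49129 J × (1 kWh / 3.600×10^6 J) = 0.01365 kWh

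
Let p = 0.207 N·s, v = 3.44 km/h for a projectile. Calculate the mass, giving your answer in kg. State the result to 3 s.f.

Rearranging p = m·v for m: m = p/v.
p = 0.207 N·s = 0.2070 kg·m/s; v = 3.44 km/h = 0.9556 m/s.
m = 0.2166 kg

0.217 kg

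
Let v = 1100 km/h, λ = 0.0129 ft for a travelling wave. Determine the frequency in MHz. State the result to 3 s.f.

Rearranging: f = v/λ.
v = 1100 km/h = 305.6 m/s; λ = 0.0129 ft = 0.003932 m.
f = 77712 Hz
77712 Hz × (1 MHz / 1.000×10^6 Hz) = 0.07771 MHz

0.0777 MHz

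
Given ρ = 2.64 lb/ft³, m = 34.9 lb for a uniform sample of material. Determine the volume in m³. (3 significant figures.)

Rearranging: V = m/ρ.
ρ = 2.64 lb/ft³ = 42.29 kg/m³; m = 34.9 lb = 15.83 kg.
V = 0.3743 m³

0.374 m³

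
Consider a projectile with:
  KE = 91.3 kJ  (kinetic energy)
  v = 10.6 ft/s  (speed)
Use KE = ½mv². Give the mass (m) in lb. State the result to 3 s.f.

Rearranging: m = 2·KE/v².
KE = 91.3 kJ = 91300 J; v = 10.6 ft/s = 3.231 m/s.
m = 17493 kg
17493 kg × (1 lb / 0.4536 kg) = 38565 lb

38600 lb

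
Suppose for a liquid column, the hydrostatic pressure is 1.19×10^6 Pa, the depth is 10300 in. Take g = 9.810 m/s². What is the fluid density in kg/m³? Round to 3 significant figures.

464 kg/m³

Rearranging: ρ = P/(g·h).
P = 1.19×10^6 Pa; h = 10300 in = 261.6 m; g = 9.810 m/s².
ρ = 463.7 kg/m³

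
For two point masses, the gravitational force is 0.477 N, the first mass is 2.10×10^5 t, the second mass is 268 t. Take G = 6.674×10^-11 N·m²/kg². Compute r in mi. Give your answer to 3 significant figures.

Solving F = G·m₁·m₂/r² for r: r = √(G·m₁m₂/F).
F = 0.477 N; m₁ = 2.10×10^5 t = 2.100×10^8 kg; m₂ = 268 t = 2.680×10^5 kg; G = 6.674×10^-11 N·m²/kg².
r = 88.74 m
88.74 m × (1 mi / 1609 m) = 0.05514 mi

0.0551 mi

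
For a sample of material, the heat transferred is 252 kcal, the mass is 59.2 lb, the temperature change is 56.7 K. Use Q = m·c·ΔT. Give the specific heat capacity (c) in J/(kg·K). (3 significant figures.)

Rearranging Q = m·c·ΔT for c: c = Q/(m·ΔT).
Q = 252 kcal = 1.054×10^6 J; m = 59.2 lb = 26.85 kg; ΔT = 56.7 K.
c = 692.5 J/(kg·K)

693 J/(kg·K)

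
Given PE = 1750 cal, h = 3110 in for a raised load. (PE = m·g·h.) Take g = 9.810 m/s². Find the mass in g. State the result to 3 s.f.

9450 g

Solving PE = m·g·h for m: m = PE/(g·h).
PE = 1750 cal = 7322 J; h = 3110 in = 78.99 m; g = 9.810 m/s².
m = 9.449 kg
9.449 kg × (1 g / 0.001000 kg) = 9449 g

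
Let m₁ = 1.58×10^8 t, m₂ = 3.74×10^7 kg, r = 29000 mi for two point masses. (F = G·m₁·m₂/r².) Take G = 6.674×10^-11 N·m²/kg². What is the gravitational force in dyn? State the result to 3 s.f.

0.0181 dyn

From Newton's law of gravitation: F = Gm₁m₂/r².
m₁ = 1.58×10^8 t = 1.580×10^11 kg; m₂ = 3.74×10^7 kg; r = 29000 mi = 4.667×10^7 m; G = 6.674×10^-11 N·m²/kg².
F = 1.811×10^-7 N
1.811×10^-7 N × (1 dyn / 1.000×10^-5 N) = 0.01811 dyn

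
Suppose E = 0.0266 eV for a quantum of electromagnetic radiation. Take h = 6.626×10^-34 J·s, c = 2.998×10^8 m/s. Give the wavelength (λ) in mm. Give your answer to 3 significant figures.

0.0466 mm

Solving E = h·c/λ for λ: λ = hc/E.
E = 0.0266 eV = 4.262×10^-21 J; h = 6.626×10^-34 J·s; c = 2.998×10^8 m/s.
λ = 4.661×10^-5 m
4.661×10^-5 m × (1 mm / 0.001000 m) = 0.04661 mm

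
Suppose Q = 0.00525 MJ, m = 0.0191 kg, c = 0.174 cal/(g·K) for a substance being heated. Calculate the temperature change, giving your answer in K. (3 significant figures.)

Rearranging Q = m·c·ΔT for ΔT: ΔT = Q/(m·c).
Q = 0.00525 MJ = 5250 J; m = 0.0191 kg; c = 0.174 cal/(g·K) = 728.0 J/(kg·K).
ΔT = 377.6 K

378 K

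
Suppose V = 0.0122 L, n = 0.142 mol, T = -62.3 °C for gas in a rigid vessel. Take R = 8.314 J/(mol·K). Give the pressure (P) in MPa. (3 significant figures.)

20.4 MPa

Directly: P = nRT/V.
V = 0.0122 L = 1.220×10^-5 m³; n = 0.142 mol; T = -62.3 °C = 210.8 K; R = 8.314 J/(mol·K).
P = 2.040×10^7 Pa  (the unit combination reduces to kg/(m·s²) = Pa)
2.040×10^7 Pa × (1 MPa / 1.000×10^6 Pa) = 20.40 MPa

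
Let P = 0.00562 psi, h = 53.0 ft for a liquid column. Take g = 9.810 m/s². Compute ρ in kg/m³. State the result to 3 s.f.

0.245 kg/m³

Solving P = ρ·g·h for ρ: ρ = P/(g·h).
P = 0.00562 psi = 38.75 Pa; h = 53.0 ft = 16.15 m; g = 9.810 m/s².
ρ = 0.2445 kg/m³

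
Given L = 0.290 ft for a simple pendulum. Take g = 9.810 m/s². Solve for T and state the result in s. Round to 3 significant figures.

Directly: T = 2π√(L/g).
L = 0.290 ft = 0.08839 m; g = 9.810 m/s².
T = 0.5964 s

0.596 s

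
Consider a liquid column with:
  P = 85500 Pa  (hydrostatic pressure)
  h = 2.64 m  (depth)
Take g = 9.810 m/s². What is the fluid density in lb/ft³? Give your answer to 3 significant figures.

206 lb/ft³

Rearranging P = ρ·g·h for ρ: ρ = P/(g·h).
P = 85500 Pa; h = 2.64 m; g = 9.810 m/s².
ρ = 3301 kg/m³
3301 kg/m³ × (1 lb/ft³ / 16.02 kg/m³) = 206.1 lb/ft³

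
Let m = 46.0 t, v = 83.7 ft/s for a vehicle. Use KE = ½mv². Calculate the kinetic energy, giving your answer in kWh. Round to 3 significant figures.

4.16 kWh

KE is given directly by: KE = ½mv².
m = 46.0 t = 46000 kg; v = 83.7 ft/s = 25.51 m/s.
KE = 1.497×10^7 J
1.497×10^7 J × (1 kWh / 3.600×10^6 J) = 4.158 kWh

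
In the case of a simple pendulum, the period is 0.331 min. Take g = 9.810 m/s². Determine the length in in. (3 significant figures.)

3860 in

Rearranging T = 2π√(L/g) for L: L = g·(T/2π)².
T = 0.331 min = 19.86 s; g = 9.810 m/s².
L = 98.01 m
98.01 m × (1 in / 0.02540 m) = 3859 in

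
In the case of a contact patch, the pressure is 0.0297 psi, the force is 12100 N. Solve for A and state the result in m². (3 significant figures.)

59.1 m²

Rearranging P = F/A for A: A = F/P.
P = 0.0297 psi = 204.8 Pa; F = 12100 N.
A = 59.09 m²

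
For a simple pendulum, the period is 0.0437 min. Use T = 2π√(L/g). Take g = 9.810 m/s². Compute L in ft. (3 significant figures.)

Rearranging: L = g·(T/2π)².
T = 0.0437 min = 2.622 s; g = 9.810 m/s².
L = 1.708 m
1.708 m × (1 ft / 0.3048 m) = 5.605 ft

5.60 ft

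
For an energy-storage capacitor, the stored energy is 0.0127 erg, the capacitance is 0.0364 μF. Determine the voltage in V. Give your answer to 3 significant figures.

0.264 V

Rearranging: V = √(2E/C).
E = 0.0127 erg = 1.270×10^-9 J; C = 0.0364 μF = 3.640×10^-8 F.
V = 0.2642 V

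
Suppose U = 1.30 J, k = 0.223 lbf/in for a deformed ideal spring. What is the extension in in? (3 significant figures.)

Rearranging: x = √(2U/k).
U = 1.30 J; k = 0.223 lbf/in = 39.05 N/m.
x = 0.2580 m
0.2580 m × (1 in / 0.02540 m) = 10.16 in

10.2 in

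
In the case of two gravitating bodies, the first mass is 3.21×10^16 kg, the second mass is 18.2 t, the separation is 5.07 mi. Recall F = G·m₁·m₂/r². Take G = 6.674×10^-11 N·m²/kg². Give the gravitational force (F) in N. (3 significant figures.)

586 N

F is given directly by: F = Gm₁m₂/r².
m₁ = 3.21×10^16 kg; m₂ = 18.2 t = 18200 kg; r = 5.07 mi = 8159 m; G = 6.674×10^-11 N·m²/kg².
F = 585.7 N  (the unit combination reduces to kg·m/s² = N)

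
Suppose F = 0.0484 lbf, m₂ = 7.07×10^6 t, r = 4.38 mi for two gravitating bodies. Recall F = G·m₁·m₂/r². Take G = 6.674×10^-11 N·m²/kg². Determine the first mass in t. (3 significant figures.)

22700 t

From Newton's law of gravitation: m₁ = F·r²/(G·m₂).
F = 0.0484 lbf = 0.2153 N; m₂ = 7.07×10^6 t = 7.070×10^9 kg; r = 4.38 mi = 7049 m; G = 6.674×10^-11 N·m²/kg².
m₁ = 2.267×10^7 kg
2.267×10^7 kg × (1 t / 1000 kg) = 22671 t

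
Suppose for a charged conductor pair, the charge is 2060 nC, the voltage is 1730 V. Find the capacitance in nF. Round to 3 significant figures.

1.19 nF

C is given directly by: C = Q/V.
Q = 2060 nC = 2.060×10^-6 C; V = 1730 V.
C = 1.191×10^-9 F
1.191×10^-9 F × (1 nF / 1.000×10^-9 F) = 1.191 nF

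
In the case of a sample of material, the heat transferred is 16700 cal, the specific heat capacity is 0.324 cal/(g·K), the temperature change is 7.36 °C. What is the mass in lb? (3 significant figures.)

15.4 lb

Solving Q = m·c·ΔT for m: m = Q/(c·ΔT).
Q = 16700 cal = 69873 J; c = 0.324 cal/(g·K) = 1356 J/(kg·K); ΔT = 7.36 °C = 7.360 K.
m = 7.003 kg
7.003 kg × (1 lb / 0.4536 kg) = 15.44 lb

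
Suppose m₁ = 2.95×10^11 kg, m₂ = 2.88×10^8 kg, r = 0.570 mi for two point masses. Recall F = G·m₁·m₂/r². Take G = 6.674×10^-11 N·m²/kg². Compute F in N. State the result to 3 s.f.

6740 N

From Newton's law of gravitation: F = Gm₁m₂/r².
m₁ = 2.95×10^11 kg; m₂ = 2.88×10^8 kg; r = 0.570 mi = 917.3 m; G = 6.674×10^-11 N·m²/kg².
F = 6738 N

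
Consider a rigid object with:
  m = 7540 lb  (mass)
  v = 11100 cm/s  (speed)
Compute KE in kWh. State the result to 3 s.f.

KE is given directly by: KE = ½mv².
m = 7540 lb = 3420 kg; v = 11100 cm/s = 111.0 m/s.
KE = 2.107×10^7 J  (the unit combination reduces to kg·m²/s² = J)
2.107×10^7 J × (1 kWh / 3.600×10^6 J) = 5.853 kWh

5.85 kWh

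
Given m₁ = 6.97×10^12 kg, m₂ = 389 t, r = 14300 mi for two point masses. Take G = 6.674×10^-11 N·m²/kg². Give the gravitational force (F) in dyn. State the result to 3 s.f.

From Newton's law of gravitation: F = Gm₁m₂/r².
m₁ = 6.97×10^12 kg; m₂ = 389 t = 3.890×10^5 kg; r = 14300 mi = 2.301×10^7 m; G = 6.674×10^-11 N·m²/kg².
F = 3.417×10^-7 N
3.417×10^-7 N × (1 dyn / 1.000×10^-5 N) = 0.03417 dyn

0.0342 dyn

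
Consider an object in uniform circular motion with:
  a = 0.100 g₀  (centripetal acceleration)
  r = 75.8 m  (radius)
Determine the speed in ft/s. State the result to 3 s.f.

Solving a = v²/r for v: v = √(a·r).
a = 0.100 g₀ = 0.9807 m/s²; r = 75.8 m.
v = 8.622 m/s
8.622 m/s × (1 ft/s / 0.3048 m/s) = 28.29 ft/s

28.3 ft/s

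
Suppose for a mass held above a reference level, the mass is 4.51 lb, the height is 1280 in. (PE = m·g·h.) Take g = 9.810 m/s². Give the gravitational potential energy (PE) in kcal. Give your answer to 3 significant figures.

0.156 kcal

PE is given directly by: PE = mgh.
m = 4.51 lb = 2.046 kg; h = 1280 in = 32.51 m; g = 9.810 m/s².
PE = 652.5 J
652.5 J × (1 kcal / 4184 J) = 0.1559 kcal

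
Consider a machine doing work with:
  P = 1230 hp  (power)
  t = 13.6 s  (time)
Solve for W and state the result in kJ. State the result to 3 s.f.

12500 kJ

Solving P = W/t for W: W = P·t.
P = 1230 hp = 9.172×10^5 W; t = 13.6 s.
W = 1.247×10^7 J
1.247×10^7 J × (1 kJ / 1000 J) = 12474 kJ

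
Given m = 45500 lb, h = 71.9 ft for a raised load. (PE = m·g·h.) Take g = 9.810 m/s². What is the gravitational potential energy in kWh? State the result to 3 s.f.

Directly: PE = mgh.
m = 45500 lb = 20638 kg; h = 71.9 ft = 21.92 m; g = 9.810 m/s².
PE = 4.437×10^6 J  (the unit combination reduces to kg·m²/s² = J)
4.437×10^6 J × (1 kWh / 3.600×10^6 J) = 1.233 kWh

1.23 kWh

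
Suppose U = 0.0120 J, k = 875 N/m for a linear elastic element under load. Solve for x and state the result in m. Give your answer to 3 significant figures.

0.00524 m

Rearranging U = ½k·x² for x: x = √(2U/k).
U = 0.0120 J; k = 875 N/m.
x = 0.005237 m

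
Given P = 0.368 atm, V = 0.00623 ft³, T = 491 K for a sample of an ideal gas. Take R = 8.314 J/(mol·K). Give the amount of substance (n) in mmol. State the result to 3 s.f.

From the ideal-gas law: n = PV/(RT).
P = 0.368 atm = 37288 Pa; V = 0.00623 ft³ = 1.764×10^-4 m³; T = 491 K; R = 8.314 J/(mol·K).
n = 0.001611 mol
0.001611 mol × (1 mmol / 0.001000 mol) = 1.611 mmol

1.61 mmol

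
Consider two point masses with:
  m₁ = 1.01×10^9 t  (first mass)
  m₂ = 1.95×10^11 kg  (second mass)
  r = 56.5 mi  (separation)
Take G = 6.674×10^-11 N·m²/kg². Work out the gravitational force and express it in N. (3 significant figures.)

1590 N

From Newton's law of gravitation: F = Gm₁m₂/r².
m₁ = 1.01×10^9 t = 1.010×10^12 kg; m₂ = 1.95×10^11 kg; r = 56.5 mi = 90928 m; G = 6.674×10^-11 N·m²/kg².
F = 1590 N  (the unit combination reduces to kg·m/s² = N)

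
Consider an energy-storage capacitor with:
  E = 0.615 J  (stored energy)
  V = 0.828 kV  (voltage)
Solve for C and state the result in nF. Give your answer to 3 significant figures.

Rearranging: C = 2E/V².
E = 0.615 J; V = 0.828 kV = 828.0 V.
C = 1.794×10^-6 F
1.794×10^-6 F × (1 nF / 1.000×10^-9 F) = 1794 nF

1790 nF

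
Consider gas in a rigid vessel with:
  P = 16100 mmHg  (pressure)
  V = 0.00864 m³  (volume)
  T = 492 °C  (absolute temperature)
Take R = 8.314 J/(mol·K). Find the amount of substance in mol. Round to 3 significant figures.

2.92 mol

Rearranging: n = PV/(RT).
P = 16100 mmHg = 2.146×10^6 Pa; V = 0.00864 m³; T = 492 °C = 765.1 K; R = 8.314 J/(mol·K).
n = 2.915 mol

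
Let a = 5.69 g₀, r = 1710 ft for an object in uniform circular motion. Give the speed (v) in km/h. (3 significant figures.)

Solving a = v²/r for v: v = √(a·r).
a = 5.69 g₀ = 55.80 m/s²; r = 1710 ft = 521.2 m.
v = 170.5 m/s
170.5 m/s × (1 km/h / 0.2778 m/s) = 613.9 km/h

614 km/h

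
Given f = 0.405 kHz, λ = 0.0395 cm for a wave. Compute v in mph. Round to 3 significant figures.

v is given directly by: v = fλ.
f = 0.405 kHz = 405.0 Hz; λ = 0.0395 cm = 3.950×10^-4 m.
v = 0.1600 m/s
0.1600 m/s × (1 mph / 0.4470 m/s) = 0.3579 mph

0.358 mph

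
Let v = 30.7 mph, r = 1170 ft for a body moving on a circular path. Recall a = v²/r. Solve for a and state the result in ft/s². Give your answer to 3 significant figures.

1.73 ft/s²

a is given directly by: a = v²/r.
v = 30.7 mph = 13.72 m/s; r = 1170 ft = 356.6 m.
a = 0.5282 m/s²
0.5282 m/s² × (1 ft/s² / 0.3048 m/s²) = 1.733 ft/s²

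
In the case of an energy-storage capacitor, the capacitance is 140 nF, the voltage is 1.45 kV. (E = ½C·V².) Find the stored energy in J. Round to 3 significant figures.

0.147 J

Directly: E = ½CV².
C = 140 nF = 1.400×10^-7 F; V = 1.45 kV = 1450 V.
E = 0.1472 J  (the unit combination reduces to kg·m²/s² = J)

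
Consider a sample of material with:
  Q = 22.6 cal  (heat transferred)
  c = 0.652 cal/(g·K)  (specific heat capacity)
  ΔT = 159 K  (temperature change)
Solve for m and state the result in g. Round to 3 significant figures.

Rearranging Q = m·c·ΔT for m: m = Q/(c·ΔT).
Q = 22.6 cal = 94.56 J; c = 0.652 cal/(g·K) = 2728 J/(kg·K); ΔT = 159 K.
m = 2.180×10^-4 kg
2.180×10^-4 kg × (1 g / 0.001000 kg) = 0.2180 g

0.218 g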